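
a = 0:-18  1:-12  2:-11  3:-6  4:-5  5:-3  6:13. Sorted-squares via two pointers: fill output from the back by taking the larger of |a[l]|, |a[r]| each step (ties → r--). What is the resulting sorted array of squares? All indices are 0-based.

[9, 25, 36, 121, 144, 169, 324]

l=0 r=6: |-18|>|13| out[6]=324, l++
l=1 r=6: |-12|<=|13| out[5]=169, r--
l=1 r=5: |-12|>|-3| out[4]=144, l++
l=2 r=5: |-11|>|-3| out[3]=121, l++
l=3 r=5: |-6|>|-3| out[2]=36, l++
l=4 r=5: |-5|>|-3| out[1]=25, l++
l=5 r=5: |-3|<=|-3| out[0]=9, r--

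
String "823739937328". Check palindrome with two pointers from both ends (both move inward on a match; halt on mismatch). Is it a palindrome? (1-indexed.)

palindrome

l=1 r=12: '8'=='8', l++,r--
l=2 r=11: '2'=='2', l++,r--
l=3 r=10: '3'=='3', l++,r--
l=4 r=9: '7'=='7', l++,r--
l=5 r=8: '3'=='3', l++,r--
l=6 r=7: '9'=='9', l++,r--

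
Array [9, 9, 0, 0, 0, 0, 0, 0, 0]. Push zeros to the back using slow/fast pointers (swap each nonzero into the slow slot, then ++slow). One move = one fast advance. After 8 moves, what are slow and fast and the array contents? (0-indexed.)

slow=0 fast=0: a[fast]=9≠0 swap→a[0]=9, slow++,fast++
slow=1 fast=1: a[fast]=9≠0 swap→a[1]=9, slow++,fast++
slow=2 fast=2: a[fast]=0, fast++
slow=2 fast=3: a[fast]=0, fast++
slow=2 fast=4: a[fast]=0, fast++
slow=2 fast=5: a[fast]=0, fast++
slow=2 fast=6: a[fast]=0, fast++
slow=2 fast=7: a[fast]=0, fast++

slow=2, fast=8, a=[9, 9, 0, 0, 0, 0, 0, 0, 0]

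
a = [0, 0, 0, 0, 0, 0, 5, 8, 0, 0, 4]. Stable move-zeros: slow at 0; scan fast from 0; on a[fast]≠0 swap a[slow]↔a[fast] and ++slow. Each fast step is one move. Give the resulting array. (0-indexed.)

slow=0 fast=0: a[fast]=0, fast++
slow=0 fast=1: a[fast]=0, fast++
slow=0 fast=2: a[fast]=0, fast++
slow=0 fast=3: a[fast]=0, fast++
slow=0 fast=4: a[fast]=0, fast++
slow=0 fast=5: a[fast]=0, fast++
slow=0 fast=6: a[fast]=5≠0 swap→a[0]=5, slow++,fast++
slow=1 fast=7: a[fast]=8≠0 swap→a[1]=8, slow++,fast++
slow=2 fast=8: a[fast]=0, fast++
slow=2 fast=9: a[fast]=0, fast++
slow=2 fast=10: a[fast]=4≠0 swap→a[2]=4, slow++,fast++

[5, 8, 4, 0, 0, 0, 0, 0, 0, 0, 0]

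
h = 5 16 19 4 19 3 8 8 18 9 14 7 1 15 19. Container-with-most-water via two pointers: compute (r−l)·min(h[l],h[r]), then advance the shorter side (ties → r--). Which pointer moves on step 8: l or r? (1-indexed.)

l=1 r=15: min(5,19)*14=70 best=70 *, l++
l=2 r=15: min(16,19)*13=208 best=208 *, l++
l=3 r=15: min(19,19)*12=228 best=228 *, r--
l=3 r=14: min(19,15)*11=165 best=228, r--
l=3 r=13: min(19,1)*10=10 best=228, r--
l=3 r=12: min(19,7)*9=63 best=228, r--
l=3 r=11: min(19,14)*8=112 best=228, r--
l=3 r=10: min(19,9)*7=63 best=228, r--

r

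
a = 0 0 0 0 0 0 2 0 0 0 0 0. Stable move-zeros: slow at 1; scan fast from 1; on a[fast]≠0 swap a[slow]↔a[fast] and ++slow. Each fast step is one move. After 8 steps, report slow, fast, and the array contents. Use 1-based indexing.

(s=1,f=1) a[fast]=0 → fast++
(s=1,f=2) a[fast]=0 → fast++
(s=1,f=3) a[fast]=0 → fast++
(s=1,f=4) a[fast]=0 → fast++
(s=1,f=5) a[fast]=0 → fast++
(s=1,f=6) a[fast]=0 → fast++
(s=1,f=7) a[fast]=2≠0 swap→a[1]=2 → slow++,fast++
(s=2,f=8) a[fast]=0 → fast++

slow=2, fast=9, a=[2, 0, 0, 0, 0, 0, 0, 0, 0, 0, 0, 0]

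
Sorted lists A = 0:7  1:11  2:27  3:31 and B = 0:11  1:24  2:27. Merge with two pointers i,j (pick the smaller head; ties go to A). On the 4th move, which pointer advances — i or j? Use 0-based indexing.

j

i=0 j=0: A[i]=7<=B[j]=11 take 7, i++
i=1 j=0: A[i]=11<=B[j]=11 take 11, i++
i=2 j=0: A[i]=27>B[j]=11 take 11, j++
i=2 j=1: A[i]=27>B[j]=24 take 24, j++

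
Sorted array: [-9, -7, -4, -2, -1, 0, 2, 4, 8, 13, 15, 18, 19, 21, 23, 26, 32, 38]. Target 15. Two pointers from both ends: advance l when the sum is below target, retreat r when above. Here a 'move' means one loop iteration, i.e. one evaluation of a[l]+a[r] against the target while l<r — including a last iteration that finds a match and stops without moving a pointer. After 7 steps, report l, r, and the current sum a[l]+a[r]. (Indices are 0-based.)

l=0 r=17: -9+38=29 >15, r--
l=0 r=16: -9+32=23 >15, r--
l=0 r=15: -9+26=17 >15, r--
l=0 r=14: -9+23=14 <15, l++
l=1 r=14: -7+23=16 >15, r--
l=1 r=13: -7+21=14 <15, l++
l=2 r=13: -4+21=17 >15, r--

l=2, r=12, sum=15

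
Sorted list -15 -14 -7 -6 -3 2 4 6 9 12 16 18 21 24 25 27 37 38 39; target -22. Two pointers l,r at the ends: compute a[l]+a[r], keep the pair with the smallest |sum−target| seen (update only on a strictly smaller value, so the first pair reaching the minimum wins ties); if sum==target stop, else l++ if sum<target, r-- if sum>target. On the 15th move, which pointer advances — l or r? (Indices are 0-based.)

r

[0,18] -15+39=24 d=46 * → r--
[0,17] -15+38=23 d=45 * → r--
[0,16] -15+37=22 d=44 * → r--
[0,15] -15+27=12 d=34 * → r--
[0,14] -15+25=10 d=32 * → r--
[0,13] -15+24=9 d=31 * → r--
[0,12] -15+21=6 d=28 * → r--
[0,11] -15+18=3 d=25 * → r--
[0,10] -15+16=1 d=23 * → r--
[0,9] -15+12=-3 d=19 * → r--
[0,8] -15+9=-6 d=16 * → r--
[0,7] -15+6=-9 d=13 * → r--
[0,6] -15+4=-11 d=11 * → r--
[0,5] -15+2=-13 d=9 * → r--
[0,4] -15+-3=-18 d=4 * → r--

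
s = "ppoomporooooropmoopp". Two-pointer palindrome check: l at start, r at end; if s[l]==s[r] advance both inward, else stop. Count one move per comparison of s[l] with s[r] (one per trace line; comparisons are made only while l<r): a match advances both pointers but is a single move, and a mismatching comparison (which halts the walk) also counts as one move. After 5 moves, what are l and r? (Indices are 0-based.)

l=5, r=14

l=0 r=19: 'p'=='p', l++,r--
l=1 r=18: 'p'=='p', l++,r--
l=2 r=17: 'o'=='o', l++,r--
l=3 r=16: 'o'=='o', l++,r--
l=4 r=15: 'm'=='m', l++,r--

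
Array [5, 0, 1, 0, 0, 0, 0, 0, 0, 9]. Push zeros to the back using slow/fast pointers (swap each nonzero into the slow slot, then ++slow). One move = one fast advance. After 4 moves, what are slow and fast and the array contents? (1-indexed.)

slow=3, fast=5, a=[5, 1, 0, 0, 0, 0, 0, 0, 0, 9]

(s=1,f=1) a[fast]=5≠0 swap→a[1]=5 → slow++,fast++
(s=2,f=2) a[fast]=0 → fast++
(s=2,f=3) a[fast]=1≠0 swap→a[2]=1 → slow++,fast++
(s=3,f=4) a[fast]=0 → fast++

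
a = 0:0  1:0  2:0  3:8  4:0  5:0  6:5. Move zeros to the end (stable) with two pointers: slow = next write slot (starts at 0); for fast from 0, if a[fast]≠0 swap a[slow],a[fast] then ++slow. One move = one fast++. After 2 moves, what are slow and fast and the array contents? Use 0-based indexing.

slow=0, fast=2, a=[0, 0, 0, 8, 0, 0, 5]

(s=0,f=0) a[fast]=0 → fast++
(s=0,f=1) a[fast]=0 → fast++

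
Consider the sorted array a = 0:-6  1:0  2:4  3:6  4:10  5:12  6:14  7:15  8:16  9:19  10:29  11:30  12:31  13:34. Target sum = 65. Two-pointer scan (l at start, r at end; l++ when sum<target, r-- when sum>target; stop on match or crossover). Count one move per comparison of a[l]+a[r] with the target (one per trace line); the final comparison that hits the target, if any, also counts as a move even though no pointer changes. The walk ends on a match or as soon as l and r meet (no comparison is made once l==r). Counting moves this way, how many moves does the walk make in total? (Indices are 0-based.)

13 moves

[0,13] -6+34=28 <65 → l++
[1,13] 0+34=34 <65 → l++
[2,13] 4+34=38 <65 → l++
[3,13] 6+34=40 <65 → l++
[4,13] 10+34=44 <65 → l++
[5,13] 12+34=46 <65 → l++
[6,13] 14+34=48 <65 → l++
[7,13] 15+34=49 <65 → l++
[8,13] 16+34=50 <65 → l++
[9,13] 19+34=53 <65 → l++
[10,13] 29+34=63 <65 → l++
[11,13] 30+34=64 <65 → l++
[12,13] 31+34=65 → found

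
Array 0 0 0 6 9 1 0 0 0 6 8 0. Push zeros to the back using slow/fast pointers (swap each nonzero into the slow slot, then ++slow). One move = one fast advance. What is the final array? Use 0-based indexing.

[6, 9, 1, 6, 8, 0, 0, 0, 0, 0, 0, 0]

slow=0 fast=0: a[fast]=0, fast++
slow=0 fast=1: a[fast]=0, fast++
slow=0 fast=2: a[fast]=0, fast++
slow=0 fast=3: a[fast]=6≠0 swap→a[0]=6, slow++,fast++
slow=1 fast=4: a[fast]=9≠0 swap→a[1]=9, slow++,fast++
slow=2 fast=5: a[fast]=1≠0 swap→a[2]=1, slow++,fast++
slow=3 fast=6: a[fast]=0, fast++
slow=3 fast=7: a[fast]=0, fast++
slow=3 fast=8: a[fast]=0, fast++
slow=3 fast=9: a[fast]=6≠0 swap→a[3]=6, slow++,fast++
slow=4 fast=10: a[fast]=8≠0 swap→a[4]=8, slow++,fast++
slow=5 fast=11: a[fast]=0, fast++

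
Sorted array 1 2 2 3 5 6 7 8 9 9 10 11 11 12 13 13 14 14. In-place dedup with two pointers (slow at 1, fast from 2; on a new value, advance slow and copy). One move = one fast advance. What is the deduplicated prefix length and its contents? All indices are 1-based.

(s=1,f=2) a[fast]=2≠a[slow]=1 write a[2]=2 → slow++,fast++
(s=2,f=3) a[fast]=2=a[slow] dup → fast++
(s=2,f=4) a[fast]=3≠a[slow]=2 write a[3]=3 → slow++,fast++
(s=3,f=5) a[fast]=5≠a[slow]=3 write a[4]=5 → slow++,fast++
(s=4,f=6) a[fast]=6≠a[slow]=5 write a[5]=6 → slow++,fast++
(s=5,f=7) a[fast]=7≠a[slow]=6 write a[6]=7 → slow++,fast++
(s=6,f=8) a[fast]=8≠a[slow]=7 write a[7]=8 → slow++,fast++
(s=7,f=9) a[fast]=9≠a[slow]=8 write a[8]=9 → slow++,fast++
(s=8,f=10) a[fast]=9=a[slow] dup → fast++
(s=8,f=11) a[fast]=10≠a[slow]=9 write a[9]=10 → slow++,fast++
(s=9,f=12) a[fast]=11≠a[slow]=10 write a[10]=11 → slow++,fast++
(s=10,f=13) a[fast]=11=a[slow] dup → fast++
(s=10,f=14) a[fast]=12≠a[slow]=11 write a[11]=12 → slow++,fast++
(s=11,f=15) a[fast]=13≠a[slow]=12 write a[12]=13 → slow++,fast++
(s=12,f=16) a[fast]=13=a[slow] dup → fast++
(s=12,f=17) a[fast]=14≠a[slow]=13 write a[13]=14 → slow++,fast++
(s=13,f=18) a[fast]=14=a[slow] dup → fast++

length 13; prefix = [1, 2, 3, 5, 6, 7, 8, 9, 10, 11, 12, 13, 14]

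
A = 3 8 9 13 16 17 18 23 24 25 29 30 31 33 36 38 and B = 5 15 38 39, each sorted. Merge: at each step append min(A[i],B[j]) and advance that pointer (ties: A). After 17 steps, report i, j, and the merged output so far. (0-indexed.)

i=15, j=2, merged so far=[3, 5, 8, 9, 13, 15, 16, 17, 18, 23, 24, 25, 29, 30, 31, 33, 36]

i=0 j=0: A[i]=3<=B[j]=5 take 3, i++
i=1 j=0: A[i]=8>B[j]=5 take 5, j++
i=1 j=1: A[i]=8<=B[j]=15 take 8, i++
i=2 j=1: A[i]=9<=B[j]=15 take 9, i++
i=3 j=1: A[i]=13<=B[j]=15 take 13, i++
i=4 j=1: A[i]=16>B[j]=15 take 15, j++
i=4 j=2: A[i]=16<=B[j]=38 take 16, i++
i=5 j=2: A[i]=17<=B[j]=38 take 17, i++
i=6 j=2: A[i]=18<=B[j]=38 take 18, i++
i=7 j=2: A[i]=23<=B[j]=38 take 23, i++
i=8 j=2: A[i]=24<=B[j]=38 take 24, i++
i=9 j=2: A[i]=25<=B[j]=38 take 25, i++
i=10 j=2: A[i]=29<=B[j]=38 take 29, i++
i=11 j=2: A[i]=30<=B[j]=38 take 30, i++
i=12 j=2: A[i]=31<=B[j]=38 take 31, i++
i=13 j=2: A[i]=33<=B[j]=38 take 33, i++
i=14 j=2: A[i]=36<=B[j]=38 take 36, i++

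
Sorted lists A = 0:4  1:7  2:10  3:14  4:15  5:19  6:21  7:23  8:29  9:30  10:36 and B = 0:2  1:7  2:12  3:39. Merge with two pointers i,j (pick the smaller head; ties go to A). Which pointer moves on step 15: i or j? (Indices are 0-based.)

i=0 j=0: A[i]=4>B[j]=2 take 2, j++
i=0 j=1: A[i]=4<=B[j]=7 take 4, i++
i=1 j=1: A[i]=7<=B[j]=7 take 7, i++
i=2 j=1: A[i]=10>B[j]=7 take 7, j++
i=2 j=2: A[i]=10<=B[j]=12 take 10, i++
i=3 j=2: A[i]=14>B[j]=12 take 12, j++
i=3 j=3: A[i]=14<=B[j]=39 take 14, i++
i=4 j=3: A[i]=15<=B[j]=39 take 15, i++
i=5 j=3: A[i]=19<=B[j]=39 take 19, i++
i=6 j=3: A[i]=21<=B[j]=39 take 21, i++
i=7 j=3: A[i]=23<=B[j]=39 take 23, i++
i=8 j=3: A[i]=29<=B[j]=39 take 29, i++
i=9 j=3: A[i]=30<=B[j]=39 take 30, i++
i=10 j=3: A[i]=36<=B[j]=39 take 36, i++
i=11 j=3: A done, take B[j]=39, j++

j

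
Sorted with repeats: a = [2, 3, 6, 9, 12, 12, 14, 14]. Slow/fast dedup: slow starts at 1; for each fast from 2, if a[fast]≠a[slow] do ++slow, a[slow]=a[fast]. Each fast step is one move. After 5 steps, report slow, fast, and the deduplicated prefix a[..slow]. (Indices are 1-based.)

slow=5, fast=7, prefix=[2, 3, 6, 9, 12]

(s=1,f=2) a[fast]=3≠a[slow]=2 write a[2]=3 → slow++,fast++
(s=2,f=3) a[fast]=6≠a[slow]=3 write a[3]=6 → slow++,fast++
(s=3,f=4) a[fast]=9≠a[slow]=6 write a[4]=9 → slow++,fast++
(s=4,f=5) a[fast]=12≠a[slow]=9 write a[5]=12 → slow++,fast++
(s=5,f=6) a[fast]=12=a[slow] dup → fast++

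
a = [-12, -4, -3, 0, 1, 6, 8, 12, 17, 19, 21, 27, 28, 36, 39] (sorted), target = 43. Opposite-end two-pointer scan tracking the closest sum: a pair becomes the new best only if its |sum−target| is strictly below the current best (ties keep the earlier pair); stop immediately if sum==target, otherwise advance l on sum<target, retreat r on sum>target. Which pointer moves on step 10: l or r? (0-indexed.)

[0,14] -12+39=27 d=16 * → l++
[1,14] -4+39=35 d=8 * → l++
[2,14] -3+39=36 d=7 * → l++
[3,14] 0+39=39 d=4 * → l++
[4,14] 1+39=40 d=3 * → l++
[5,14] 6+39=45 d=2 * → r--
[5,13] 6+36=42 d=1 * → l++
[6,13] 8+36=44 d=1 → r--
[6,12] 8+28=36 d=7 → l++
[7,12] 12+28=40 d=3 → l++

l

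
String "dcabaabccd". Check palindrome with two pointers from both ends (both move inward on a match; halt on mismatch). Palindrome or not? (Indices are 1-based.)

not a palindrome (mismatch at 3,8)

l=1 r=10: 'd'=='d', l++,r--
l=2 r=9: 'c'=='c', l++,r--
l=3 r=8: 'a'!='c', stop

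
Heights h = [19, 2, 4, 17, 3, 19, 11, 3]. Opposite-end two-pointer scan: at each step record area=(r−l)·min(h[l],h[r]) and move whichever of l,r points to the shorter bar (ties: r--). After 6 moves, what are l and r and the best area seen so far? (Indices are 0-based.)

[0,7] min(19,3)*7=21 best=21 * → r--
[0,6] min(19,11)*6=66 best=66 * → r--
[0,5] min(19,19)*5=95 best=95 * → r--
[0,4] min(19,3)*4=12 best=95 → r--
[0,3] min(19,17)*3=51 best=95 → r--
[0,2] min(19,4)*2=8 best=95 → r--

l=0, r=1, best area=95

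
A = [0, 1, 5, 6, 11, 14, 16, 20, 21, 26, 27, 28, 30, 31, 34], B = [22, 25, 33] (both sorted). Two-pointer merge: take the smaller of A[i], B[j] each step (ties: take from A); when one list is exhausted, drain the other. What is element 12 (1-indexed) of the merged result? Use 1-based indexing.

merged[12] = 26

i=1 j=1: A[i]=0<=B[j]=22 take 0, i++
i=2 j=1: A[i]=1<=B[j]=22 take 1, i++
i=3 j=1: A[i]=5<=B[j]=22 take 5, i++
i=4 j=1: A[i]=6<=B[j]=22 take 6, i++
i=5 j=1: A[i]=11<=B[j]=22 take 11, i++
i=6 j=1: A[i]=14<=B[j]=22 take 14, i++
i=7 j=1: A[i]=16<=B[j]=22 take 16, i++
i=8 j=1: A[i]=20<=B[j]=22 take 20, i++
i=9 j=1: A[i]=21<=B[j]=22 take 21, i++
i=10 j=1: A[i]=26>B[j]=22 take 22, j++
i=10 j=2: A[i]=26>B[j]=25 take 25, j++
i=10 j=3: A[i]=26<=B[j]=33 take 26, i++
i=11 j=3: A[i]=27<=B[j]=33 take 27, i++
i=12 j=3: A[i]=28<=B[j]=33 take 28, i++
i=13 j=3: A[i]=30<=B[j]=33 take 30, i++
i=14 j=3: A[i]=31<=B[j]=33 take 31, i++
i=15 j=3: A[i]=34>B[j]=33 take 33, j++
i=15 j=4: B done, take A[i]=34, i++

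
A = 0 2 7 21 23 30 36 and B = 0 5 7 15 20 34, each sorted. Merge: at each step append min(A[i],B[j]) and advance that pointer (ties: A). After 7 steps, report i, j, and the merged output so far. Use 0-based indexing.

[i=0,j=0] A[i]=0<=B[j]=0 take 0 → i++
[i=1,j=0] A[i]=2>B[j]=0 take 0 → j++
[i=1,j=1] A[i]=2<=B[j]=5 take 2 → i++
[i=2,j=1] A[i]=7>B[j]=5 take 5 → j++
[i=2,j=2] A[i]=7<=B[j]=7 take 7 → i++
[i=3,j=2] A[i]=21>B[j]=7 take 7 → j++
[i=3,j=3] A[i]=21>B[j]=15 take 15 → j++

i=3, j=4, merged so far=[0, 0, 2, 5, 7, 7, 15]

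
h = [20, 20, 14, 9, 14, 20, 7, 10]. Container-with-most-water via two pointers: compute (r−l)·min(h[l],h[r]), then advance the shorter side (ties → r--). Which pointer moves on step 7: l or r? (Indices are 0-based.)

l=0 r=7: min(20,10)*7=70 best=70 *, r--
l=0 r=6: min(20,7)*6=42 best=70, r--
l=0 r=5: min(20,20)*5=100 best=100 *, r--
l=0 r=4: min(20,14)*4=56 best=100, r--
l=0 r=3: min(20,9)*3=27 best=100, r--
l=0 r=2: min(20,14)*2=28 best=100, r--
l=0 r=1: min(20,20)*1=20 best=100, r--

r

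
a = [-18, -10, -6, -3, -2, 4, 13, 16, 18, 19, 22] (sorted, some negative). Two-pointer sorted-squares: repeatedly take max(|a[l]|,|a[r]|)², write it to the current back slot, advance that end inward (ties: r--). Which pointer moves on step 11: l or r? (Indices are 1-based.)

l=1 r=11: |-18|<=|22| out[11]=484, r--
l=1 r=10: |-18|<=|19| out[10]=361, r--
l=1 r=9: |-18|<=|18| out[9]=324, r--
l=1 r=8: |-18|>|16| out[8]=324, l++
l=2 r=8: |-10|<=|16| out[7]=256, r--
l=2 r=7: |-10|<=|13| out[6]=169, r--
l=2 r=6: |-10|>|4| out[5]=100, l++
l=3 r=6: |-6|>|4| out[4]=36, l++
l=4 r=6: |-3|<=|4| out[3]=16, r--
l=4 r=5: |-3|>|-2| out[2]=9, l++
l=5 r=5: |-2|<=|-2| out[1]=4, r--

r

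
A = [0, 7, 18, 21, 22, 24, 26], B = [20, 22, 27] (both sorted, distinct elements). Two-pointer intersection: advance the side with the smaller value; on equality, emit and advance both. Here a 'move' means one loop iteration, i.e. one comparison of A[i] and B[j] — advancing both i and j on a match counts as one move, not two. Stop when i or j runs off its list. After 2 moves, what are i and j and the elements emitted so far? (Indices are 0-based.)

i=2, j=0, emitted=[]

i=0 j=0: 0<20, i++
i=1 j=0: 7<20, i++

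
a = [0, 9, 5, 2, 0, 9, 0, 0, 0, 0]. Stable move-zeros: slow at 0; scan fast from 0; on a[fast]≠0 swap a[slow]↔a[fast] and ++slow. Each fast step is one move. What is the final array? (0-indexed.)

(s=0,f=0) a[fast]=0 → fast++
(s=0,f=1) a[fast]=9≠0 swap→a[0]=9 → slow++,fast++
(s=1,f=2) a[fast]=5≠0 swap→a[1]=5 → slow++,fast++
(s=2,f=3) a[fast]=2≠0 swap→a[2]=2 → slow++,fast++
(s=3,f=4) a[fast]=0 → fast++
(s=3,f=5) a[fast]=9≠0 swap→a[3]=9 → slow++,fast++
(s=4,f=6) a[fast]=0 → fast++
(s=4,f=7) a[fast]=0 → fast++
(s=4,f=8) a[fast]=0 → fast++
(s=4,f=9) a[fast]=0 → fast++

[9, 5, 2, 9, 0, 0, 0, 0, 0, 0]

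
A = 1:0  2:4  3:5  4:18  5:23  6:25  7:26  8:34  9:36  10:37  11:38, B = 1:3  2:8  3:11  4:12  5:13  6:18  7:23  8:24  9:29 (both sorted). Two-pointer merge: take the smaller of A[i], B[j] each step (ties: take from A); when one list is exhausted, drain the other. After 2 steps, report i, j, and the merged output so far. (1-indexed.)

i=2, j=2, merged so far=[0, 3]

[i=1,j=1] A[i]=0<=B[j]=3 take 0 → i++
[i=2,j=1] A[i]=4>B[j]=3 take 3 → j++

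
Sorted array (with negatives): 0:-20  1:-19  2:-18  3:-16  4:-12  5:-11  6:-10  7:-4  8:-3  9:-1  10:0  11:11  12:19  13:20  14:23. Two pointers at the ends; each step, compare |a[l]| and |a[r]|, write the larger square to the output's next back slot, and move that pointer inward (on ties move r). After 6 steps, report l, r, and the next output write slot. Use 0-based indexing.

l=3, r=11, next write slot=8

[0,14] |-20|<=|23| out[14]=529 → r--
[0,13] |-20|<=|20| out[13]=400 → r--
[0,12] |-20|>|19| out[12]=400 → l++
[1,12] |-19|<=|19| out[11]=361 → r--
[1,11] |-19|>|11| out[10]=361 → l++
[2,11] |-18|>|11| out[9]=324 → l++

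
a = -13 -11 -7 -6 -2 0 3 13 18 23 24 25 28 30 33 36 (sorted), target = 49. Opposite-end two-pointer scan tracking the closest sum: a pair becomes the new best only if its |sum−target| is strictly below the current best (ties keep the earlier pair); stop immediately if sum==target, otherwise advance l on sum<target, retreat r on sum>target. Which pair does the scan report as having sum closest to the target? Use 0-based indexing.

pair (13, 36) with sum 49 (|Δ|=0)

l=0 r=15: -13+36=23 d=26 *, l++
l=1 r=15: -11+36=25 d=24 *, l++
l=2 r=15: -7+36=29 d=20 *, l++
l=3 r=15: -6+36=30 d=19 *, l++
l=4 r=15: -2+36=34 d=15 *, l++
l=5 r=15: 0+36=36 d=13 *, l++
l=6 r=15: 3+36=39 d=10 *, l++
l=7 r=15: 13+36=49 d=0 *, stop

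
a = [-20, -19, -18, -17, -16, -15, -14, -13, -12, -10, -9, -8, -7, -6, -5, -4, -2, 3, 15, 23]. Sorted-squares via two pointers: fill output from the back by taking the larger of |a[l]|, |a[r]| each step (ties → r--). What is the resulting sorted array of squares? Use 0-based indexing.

[4, 9, 16, 25, 36, 49, 64, 81, 100, 144, 169, 196, 225, 225, 256, 289, 324, 361, 400, 529]

[0,19] |-20|<=|23| out[19]=529 → r--
[0,18] |-20|>|15| out[18]=400 → l++
[1,18] |-19|>|15| out[17]=361 → l++
[2,18] |-18|>|15| out[16]=324 → l++
[3,18] |-17|>|15| out[15]=289 → l++
[4,18] |-16|>|15| out[14]=256 → l++
[5,18] |-15|<=|15| out[13]=225 → r--
[5,17] |-15|>|3| out[12]=225 → l++
[6,17] |-14|>|3| out[11]=196 → l++
[7,17] |-13|>|3| out[10]=169 → l++
[8,17] |-12|>|3| out[9]=144 → l++
[9,17] |-10|>|3| out[8]=100 → l++
[10,17] |-9|>|3| out[7]=81 → l++
[11,17] |-8|>|3| out[6]=64 → l++
[12,17] |-7|>|3| out[5]=49 → l++
[13,17] |-6|>|3| out[4]=36 → l++
[14,17] |-5|>|3| out[3]=25 → l++
[15,17] |-4|>|3| out[2]=16 → l++
[16,17] |-2|<=|3| out[1]=9 → r--
[16,16] |-2|<=|-2| out[0]=4 → r--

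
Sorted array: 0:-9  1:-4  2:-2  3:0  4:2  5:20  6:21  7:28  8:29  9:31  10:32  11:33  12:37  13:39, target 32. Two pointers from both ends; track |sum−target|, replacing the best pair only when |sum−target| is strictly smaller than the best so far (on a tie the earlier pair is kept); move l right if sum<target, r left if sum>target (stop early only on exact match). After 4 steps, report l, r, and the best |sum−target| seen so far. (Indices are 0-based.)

l=0 r=13: -9+39=30 d=2 *, l++
l=1 r=13: -4+39=35 d=3, r--
l=1 r=12: -4+37=33 d=1 *, r--
l=1 r=11: -4+33=29 d=3, l++

l=2, r=11, best |Δ|=1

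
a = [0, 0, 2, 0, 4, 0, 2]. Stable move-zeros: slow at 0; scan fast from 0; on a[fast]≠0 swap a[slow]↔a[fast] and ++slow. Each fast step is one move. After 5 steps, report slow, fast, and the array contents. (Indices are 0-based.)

slow=2, fast=5, a=[2, 4, 0, 0, 0, 0, 2]

(s=0,f=0) a[fast]=0 → fast++
(s=0,f=1) a[fast]=0 → fast++
(s=0,f=2) a[fast]=2≠0 swap→a[0]=2 → slow++,fast++
(s=1,f=3) a[fast]=0 → fast++
(s=1,f=4) a[fast]=4≠0 swap→a[1]=4 → slow++,fast++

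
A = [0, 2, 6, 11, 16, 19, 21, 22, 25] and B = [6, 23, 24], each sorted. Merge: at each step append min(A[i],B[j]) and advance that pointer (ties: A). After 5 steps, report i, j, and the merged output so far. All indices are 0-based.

i=0 j=0: A[i]=0<=B[j]=6 take 0, i++
i=1 j=0: A[i]=2<=B[j]=6 take 2, i++
i=2 j=0: A[i]=6<=B[j]=6 take 6, i++
i=3 j=0: A[i]=11>B[j]=6 take 6, j++
i=3 j=1: A[i]=11<=B[j]=23 take 11, i++

i=4, j=1, merged so far=[0, 2, 6, 6, 11]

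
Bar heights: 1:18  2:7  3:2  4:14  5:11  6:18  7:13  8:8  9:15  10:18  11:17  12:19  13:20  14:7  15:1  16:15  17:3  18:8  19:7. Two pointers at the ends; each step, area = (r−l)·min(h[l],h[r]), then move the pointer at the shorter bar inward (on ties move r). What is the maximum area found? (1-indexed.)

l=1 r=19: min(18,7)*18=126 best=126 *, r--
l=1 r=18: min(18,8)*17=136 best=136 *, r--
l=1 r=17: min(18,3)*16=48 best=136, r--
l=1 r=16: min(18,15)*15=225 best=225 *, r--
l=1 r=15: min(18,1)*14=14 best=225, r--
l=1 r=14: min(18,7)*13=91 best=225, r--
l=1 r=13: min(18,20)*12=216 best=225, l++
l=2 r=13: min(7,20)*11=77 best=225, l++
l=3 r=13: min(2,20)*10=20 best=225, l++
l=4 r=13: min(14,20)*9=126 best=225, l++
l=5 r=13: min(11,20)*8=88 best=225, l++
l=6 r=13: min(18,20)*7=126 best=225, l++
l=7 r=13: min(13,20)*6=78 best=225, l++
l=8 r=13: min(8,20)*5=40 best=225, l++
l=9 r=13: min(15,20)*4=60 best=225, l++
l=10 r=13: min(18,20)*3=54 best=225, l++
l=11 r=13: min(17,20)*2=34 best=225, l++
l=12 r=13: min(19,20)*1=19 best=225, l++

max area = 225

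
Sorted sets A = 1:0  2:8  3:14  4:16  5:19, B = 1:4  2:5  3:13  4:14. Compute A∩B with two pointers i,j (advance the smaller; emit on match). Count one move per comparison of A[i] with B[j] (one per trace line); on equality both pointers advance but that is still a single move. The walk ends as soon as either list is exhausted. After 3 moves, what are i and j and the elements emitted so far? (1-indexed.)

[i=1,j=1] 0<4 → i++
[i=2,j=1] 8>4 → j++
[i=2,j=2] 8>5 → j++

i=2, j=3, emitted=[]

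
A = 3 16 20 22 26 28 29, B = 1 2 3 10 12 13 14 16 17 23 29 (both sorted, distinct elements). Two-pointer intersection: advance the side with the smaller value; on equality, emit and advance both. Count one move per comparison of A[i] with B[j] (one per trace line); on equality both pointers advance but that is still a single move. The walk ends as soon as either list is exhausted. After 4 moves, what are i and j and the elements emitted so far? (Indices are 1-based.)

i=2, j=5, emitted=[3]

[i=1,j=1] 3>1 → j++
[i=1,j=2] 3>2 → j++
[i=1,j=3] 3==3 emit → i++,j++
[i=2,j=4] 16>10 → j++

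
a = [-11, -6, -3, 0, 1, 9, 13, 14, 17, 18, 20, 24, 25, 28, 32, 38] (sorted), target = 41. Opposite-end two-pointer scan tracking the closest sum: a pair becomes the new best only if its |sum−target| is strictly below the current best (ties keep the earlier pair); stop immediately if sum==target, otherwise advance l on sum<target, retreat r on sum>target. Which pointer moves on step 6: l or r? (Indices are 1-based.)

[1,16] -11+38=27 d=14 * → l++
[2,16] -6+38=32 d=9 * → l++
[3,16] -3+38=35 d=6 * → l++
[4,16] 0+38=38 d=3 * → l++
[5,16] 1+38=39 d=2 * → l++
[6,16] 9+38=47 d=6 → r--

r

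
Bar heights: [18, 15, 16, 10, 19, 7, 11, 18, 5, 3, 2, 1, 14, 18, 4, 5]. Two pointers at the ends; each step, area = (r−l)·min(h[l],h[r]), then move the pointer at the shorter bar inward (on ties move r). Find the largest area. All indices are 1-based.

[1,16] min(18,5)*15=75 best=75 * → r--
[1,15] min(18,4)*14=56 best=75 → r--
[1,14] min(18,18)*13=234 best=234 * → r--
[1,13] min(18,14)*12=168 best=234 → r--
[1,12] min(18,1)*11=11 best=234 → r--
[1,11] min(18,2)*10=20 best=234 → r--
[1,10] min(18,3)*9=27 best=234 → r--
[1,9] min(18,5)*8=40 best=234 → r--
[1,8] min(18,18)*7=126 best=234 → r--
[1,7] min(18,11)*6=66 best=234 → r--
[1,6] min(18,7)*5=35 best=234 → r--
[1,5] min(18,19)*4=72 best=234 → l++
[2,5] min(15,19)*3=45 best=234 → l++
[3,5] min(16,19)*2=32 best=234 → l++
[4,5] min(10,19)*1=10 best=234 → l++

max area = 234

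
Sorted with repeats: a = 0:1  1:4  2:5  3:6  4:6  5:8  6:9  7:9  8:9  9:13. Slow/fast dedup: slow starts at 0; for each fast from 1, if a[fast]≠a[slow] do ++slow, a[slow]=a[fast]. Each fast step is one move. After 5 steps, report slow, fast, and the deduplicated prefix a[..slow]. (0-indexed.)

slow=0 fast=1: a[fast]=4≠a[slow]=1 write a[1]=4, slow++,fast++
slow=1 fast=2: a[fast]=5≠a[slow]=4 write a[2]=5, slow++,fast++
slow=2 fast=3: a[fast]=6≠a[slow]=5 write a[3]=6, slow++,fast++
slow=3 fast=4: a[fast]=6=a[slow] dup, fast++
slow=3 fast=5: a[fast]=8≠a[slow]=6 write a[4]=8, slow++,fast++

slow=4, fast=6, prefix=[1, 4, 5, 6, 8]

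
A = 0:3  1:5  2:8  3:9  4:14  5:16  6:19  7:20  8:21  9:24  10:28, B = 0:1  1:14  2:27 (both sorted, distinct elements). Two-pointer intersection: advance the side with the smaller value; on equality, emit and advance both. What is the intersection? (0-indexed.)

[i=0,j=0] 3>1 → j++
[i=0,j=1] 3<14 → i++
[i=1,j=1] 5<14 → i++
[i=2,j=1] 8<14 → i++
[i=3,j=1] 9<14 → i++
[i=4,j=1] 14==14 emit → i++,j++
[i=5,j=2] 16<27 → i++
[i=6,j=2] 19<27 → i++
[i=7,j=2] 20<27 → i++
[i=8,j=2] 21<27 → i++
[i=9,j=2] 24<27 → i++
[i=10,j=2] 28>27 → j++

intersection = [14]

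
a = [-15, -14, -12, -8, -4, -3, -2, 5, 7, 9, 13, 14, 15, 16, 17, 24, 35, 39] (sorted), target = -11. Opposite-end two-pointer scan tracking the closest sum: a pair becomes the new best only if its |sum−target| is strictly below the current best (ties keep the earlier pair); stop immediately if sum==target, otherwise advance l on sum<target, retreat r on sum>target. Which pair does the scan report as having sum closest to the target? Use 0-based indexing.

l=0 r=17: -15+39=24 d=35 *, r--
l=0 r=16: -15+35=20 d=31 *, r--
l=0 r=15: -15+24=9 d=20 *, r--
l=0 r=14: -15+17=2 d=13 *, r--
l=0 r=13: -15+16=1 d=12 *, r--
l=0 r=12: -15+15=0 d=11 *, r--
l=0 r=11: -15+14=-1 d=10 *, r--
l=0 r=10: -15+13=-2 d=9 *, r--
l=0 r=9: -15+9=-6 d=5 *, r--
l=0 r=8: -15+7=-8 d=3 *, r--
l=0 r=7: -15+5=-10 d=1 *, r--
l=0 r=6: -15+-2=-17 d=6, l++
l=1 r=6: -14+-2=-16 d=5, l++
l=2 r=6: -12+-2=-14 d=3, l++
l=3 r=6: -8+-2=-10 d=1, r--
l=3 r=5: -8+-3=-11 d=0 *, stop

pair (-8, -3) with sum -11 (|Δ|=0)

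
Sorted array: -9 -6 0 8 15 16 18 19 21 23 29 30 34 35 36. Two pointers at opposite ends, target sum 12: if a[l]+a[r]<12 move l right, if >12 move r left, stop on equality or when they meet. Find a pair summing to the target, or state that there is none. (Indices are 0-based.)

(-9, 21)

[0,14] -9+36=27 >12 → r--
[0,13] -9+35=26 >12 → r--
[0,12] -9+34=25 >12 → r--
[0,11] -9+30=21 >12 → r--
[0,10] -9+29=20 >12 → r--
[0,9] -9+23=14 >12 → r--
[0,8] -9+21=12 → found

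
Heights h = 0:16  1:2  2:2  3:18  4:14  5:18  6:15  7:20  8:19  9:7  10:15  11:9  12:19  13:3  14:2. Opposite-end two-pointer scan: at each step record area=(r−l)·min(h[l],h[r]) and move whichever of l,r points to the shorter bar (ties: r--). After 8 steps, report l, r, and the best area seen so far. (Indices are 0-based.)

l=0 r=14: min(16,2)*14=28 best=28 *, r--
l=0 r=13: min(16,3)*13=39 best=39 *, r--
l=0 r=12: min(16,19)*12=192 best=192 *, l++
l=1 r=12: min(2,19)*11=22 best=192, l++
l=2 r=12: min(2,19)*10=20 best=192, l++
l=3 r=12: min(18,19)*9=162 best=192, l++
l=4 r=12: min(14,19)*8=112 best=192, l++
l=5 r=12: min(18,19)*7=126 best=192, l++

l=6, r=12, best area=192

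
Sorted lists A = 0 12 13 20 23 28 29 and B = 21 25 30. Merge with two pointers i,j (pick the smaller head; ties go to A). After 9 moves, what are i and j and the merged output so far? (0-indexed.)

[i=0,j=0] A[i]=0<=B[j]=21 take 0 → i++
[i=1,j=0] A[i]=12<=B[j]=21 take 12 → i++
[i=2,j=0] A[i]=13<=B[j]=21 take 13 → i++
[i=3,j=0] A[i]=20<=B[j]=21 take 20 → i++
[i=4,j=0] A[i]=23>B[j]=21 take 21 → j++
[i=4,j=1] A[i]=23<=B[j]=25 take 23 → i++
[i=5,j=1] A[i]=28>B[j]=25 take 25 → j++
[i=5,j=2] A[i]=28<=B[j]=30 take 28 → i++
[i=6,j=2] A[i]=29<=B[j]=30 take 29 → i++

i=7, j=2, merged so far=[0, 12, 13, 20, 21, 23, 25, 28, 29]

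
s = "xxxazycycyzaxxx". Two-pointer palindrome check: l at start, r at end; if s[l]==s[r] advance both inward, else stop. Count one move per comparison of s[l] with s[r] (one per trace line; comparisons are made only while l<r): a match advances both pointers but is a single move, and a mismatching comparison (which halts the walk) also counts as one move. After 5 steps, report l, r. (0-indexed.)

l=5, r=9

l=0 r=14: 'x'=='x', l++,r--
l=1 r=13: 'x'=='x', l++,r--
l=2 r=12: 'x'=='x', l++,r--
l=3 r=11: 'a'=='a', l++,r--
l=4 r=10: 'z'=='z', l++,r--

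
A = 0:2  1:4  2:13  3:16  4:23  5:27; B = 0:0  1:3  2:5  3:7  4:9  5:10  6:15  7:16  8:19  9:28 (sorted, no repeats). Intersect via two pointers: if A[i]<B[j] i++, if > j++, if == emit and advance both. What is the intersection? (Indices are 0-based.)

intersection = [16]

i=0 j=0: 2>0, j++
i=0 j=1: 2<3, i++
i=1 j=1: 4>3, j++
i=1 j=2: 4<5, i++
i=2 j=2: 13>5, j++
i=2 j=3: 13>7, j++
i=2 j=4: 13>9, j++
i=2 j=5: 13>10, j++
i=2 j=6: 13<15, i++
i=3 j=6: 16>15, j++
i=3 j=7: 16==16 emit, i++,j++
i=4 j=8: 23>19, j++
i=4 j=9: 23<28, i++
i=5 j=9: 27<28, i++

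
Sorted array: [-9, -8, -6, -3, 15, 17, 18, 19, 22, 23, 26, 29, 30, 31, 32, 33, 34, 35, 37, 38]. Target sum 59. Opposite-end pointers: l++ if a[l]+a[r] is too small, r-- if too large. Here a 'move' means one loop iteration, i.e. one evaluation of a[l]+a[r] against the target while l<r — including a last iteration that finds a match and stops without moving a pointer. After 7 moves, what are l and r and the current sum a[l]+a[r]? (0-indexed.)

l=7, r=19, sum=57

[0,19] -9+38=29 <59 → l++
[1,19] -8+38=30 <59 → l++
[2,19] -6+38=32 <59 → l++
[3,19] -3+38=35 <59 → l++
[4,19] 15+38=53 <59 → l++
[5,19] 17+38=55 <59 → l++
[6,19] 18+38=56 <59 → l++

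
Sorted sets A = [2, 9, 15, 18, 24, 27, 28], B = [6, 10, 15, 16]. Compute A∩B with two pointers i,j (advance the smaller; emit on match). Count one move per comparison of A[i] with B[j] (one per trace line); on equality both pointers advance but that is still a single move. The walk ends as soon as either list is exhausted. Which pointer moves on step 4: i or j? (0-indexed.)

i=0 j=0: 2<6, i++
i=1 j=0: 9>6, j++
i=1 j=1: 9<10, i++
i=2 j=1: 15>10, j++

j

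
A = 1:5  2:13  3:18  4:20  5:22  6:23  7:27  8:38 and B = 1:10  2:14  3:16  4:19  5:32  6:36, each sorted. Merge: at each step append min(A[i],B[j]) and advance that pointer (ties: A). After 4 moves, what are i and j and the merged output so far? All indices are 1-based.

[i=1,j=1] A[i]=5<=B[j]=10 take 5 → i++
[i=2,j=1] A[i]=13>B[j]=10 take 10 → j++
[i=2,j=2] A[i]=13<=B[j]=14 take 13 → i++
[i=3,j=2] A[i]=18>B[j]=14 take 14 → j++

i=3, j=3, merged so far=[5, 10, 13, 14]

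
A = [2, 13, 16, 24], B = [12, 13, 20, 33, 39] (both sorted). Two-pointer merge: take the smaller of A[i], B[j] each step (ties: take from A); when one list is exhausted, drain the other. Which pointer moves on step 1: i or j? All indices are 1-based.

i

[i=1,j=1] A[i]=2<=B[j]=12 take 2 → i++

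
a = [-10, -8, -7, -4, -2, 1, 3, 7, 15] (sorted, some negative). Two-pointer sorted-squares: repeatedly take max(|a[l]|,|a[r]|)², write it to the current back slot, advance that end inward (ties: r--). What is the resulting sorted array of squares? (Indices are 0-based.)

[0,8] |-10|<=|15| out[8]=225 → r--
[0,7] |-10|>|7| out[7]=100 → l++
[1,7] |-8|>|7| out[6]=64 → l++
[2,7] |-7|<=|7| out[5]=49 → r--
[2,6] |-7|>|3| out[4]=49 → l++
[3,6] |-4|>|3| out[3]=16 → l++
[4,6] |-2|<=|3| out[2]=9 → r--
[4,5] |-2|>|1| out[1]=4 → l++
[5,5] |1|<=|1| out[0]=1 → r--

[1, 4, 9, 16, 49, 49, 64, 100, 225]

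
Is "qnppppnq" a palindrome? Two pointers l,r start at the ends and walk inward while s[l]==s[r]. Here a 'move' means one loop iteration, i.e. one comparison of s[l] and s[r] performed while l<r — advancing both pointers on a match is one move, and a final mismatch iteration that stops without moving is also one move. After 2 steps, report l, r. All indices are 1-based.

l=3, r=6

l=1 r=8: 'q'=='q', l++,r--
l=2 r=7: 'n'=='n', l++,r--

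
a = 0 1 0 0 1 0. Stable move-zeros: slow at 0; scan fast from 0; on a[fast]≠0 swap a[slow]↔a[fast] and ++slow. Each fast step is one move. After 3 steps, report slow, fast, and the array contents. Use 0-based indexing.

slow=0 fast=0: a[fast]=0, fast++
slow=0 fast=1: a[fast]=1≠0 swap→a[0]=1, slow++,fast++
slow=1 fast=2: a[fast]=0, fast++

slow=1, fast=3, a=[1, 0, 0, 0, 1, 0]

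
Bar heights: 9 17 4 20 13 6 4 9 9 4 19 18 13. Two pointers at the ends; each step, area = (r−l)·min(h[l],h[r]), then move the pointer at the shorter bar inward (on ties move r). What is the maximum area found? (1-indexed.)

max area = 170

[1,13] min(9,13)*12=108 best=108 * → l++
[2,13] min(17,13)*11=143 best=143 * → r--
[2,12] min(17,18)*10=170 best=170 * → l++
[3,12] min(4,18)*9=36 best=170 → l++
[4,12] min(20,18)*8=144 best=170 → r--
[4,11] min(20,19)*7=133 best=170 → r--
[4,10] min(20,4)*6=24 best=170 → r--
[4,9] min(20,9)*5=45 best=170 → r--
[4,8] min(20,9)*4=36 best=170 → r--
[4,7] min(20,4)*3=12 best=170 → r--
[4,6] min(20,6)*2=12 best=170 → r--
[4,5] min(20,13)*1=13 best=170 → r--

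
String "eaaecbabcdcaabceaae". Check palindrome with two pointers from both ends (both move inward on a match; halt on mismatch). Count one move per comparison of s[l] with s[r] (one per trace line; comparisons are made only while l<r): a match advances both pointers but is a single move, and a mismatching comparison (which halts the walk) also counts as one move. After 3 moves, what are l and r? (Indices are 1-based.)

l=4, r=16

l=1 r=19: 'e'=='e', l++,r--
l=2 r=18: 'a'=='a', l++,r--
l=3 r=17: 'a'=='a', l++,r--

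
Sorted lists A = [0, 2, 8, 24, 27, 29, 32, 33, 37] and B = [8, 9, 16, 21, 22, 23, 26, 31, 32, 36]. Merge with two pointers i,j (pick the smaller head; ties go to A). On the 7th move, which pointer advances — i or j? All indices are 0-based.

j

[i=0,j=0] A[i]=0<=B[j]=8 take 0 → i++
[i=1,j=0] A[i]=2<=B[j]=8 take 2 → i++
[i=2,j=0] A[i]=8<=B[j]=8 take 8 → i++
[i=3,j=0] A[i]=24>B[j]=8 take 8 → j++
[i=3,j=1] A[i]=24>B[j]=9 take 9 → j++
[i=3,j=2] A[i]=24>B[j]=16 take 16 → j++
[i=3,j=3] A[i]=24>B[j]=21 take 21 → j++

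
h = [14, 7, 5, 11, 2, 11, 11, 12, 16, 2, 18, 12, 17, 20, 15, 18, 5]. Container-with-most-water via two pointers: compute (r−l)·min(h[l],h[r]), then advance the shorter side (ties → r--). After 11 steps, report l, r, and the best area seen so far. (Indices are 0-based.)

[0,16] min(14,5)*16=80 best=80 * → r--
[0,15] min(14,18)*15=210 best=210 * → l++
[1,15] min(7,18)*14=98 best=210 → l++
[2,15] min(5,18)*13=65 best=210 → l++
[3,15] min(11,18)*12=132 best=210 → l++
[4,15] min(2,18)*11=22 best=210 → l++
[5,15] min(11,18)*10=110 best=210 → l++
[6,15] min(11,18)*9=99 best=210 → l++
[7,15] min(12,18)*8=96 best=210 → l++
[8,15] min(16,18)*7=112 best=210 → l++
[9,15] min(2,18)*6=12 best=210 → l++

l=10, r=15, best area=210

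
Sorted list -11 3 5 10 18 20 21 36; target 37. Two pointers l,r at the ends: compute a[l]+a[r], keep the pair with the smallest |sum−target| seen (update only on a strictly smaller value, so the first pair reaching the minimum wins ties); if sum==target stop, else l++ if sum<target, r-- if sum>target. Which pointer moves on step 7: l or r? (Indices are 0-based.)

[0,7] -11+36=25 d=12 * → l++
[1,7] 3+36=39 d=2 * → r--
[1,6] 3+21=24 d=13 → l++
[2,6] 5+21=26 d=11 → l++
[3,6] 10+21=31 d=6 → l++
[4,6] 18+21=39 d=2 → r--
[4,5] 18+20=38 d=1 * → r--

r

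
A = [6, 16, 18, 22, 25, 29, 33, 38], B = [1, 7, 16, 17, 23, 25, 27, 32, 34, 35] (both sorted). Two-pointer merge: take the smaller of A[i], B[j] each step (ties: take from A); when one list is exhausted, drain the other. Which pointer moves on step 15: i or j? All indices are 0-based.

[i=0,j=0] A[i]=6>B[j]=1 take 1 → j++
[i=0,j=1] A[i]=6<=B[j]=7 take 6 → i++
[i=1,j=1] A[i]=16>B[j]=7 take 7 → j++
[i=1,j=2] A[i]=16<=B[j]=16 take 16 → i++
[i=2,j=2] A[i]=18>B[j]=16 take 16 → j++
[i=2,j=3] A[i]=18>B[j]=17 take 17 → j++
[i=2,j=4] A[i]=18<=B[j]=23 take 18 → i++
[i=3,j=4] A[i]=22<=B[j]=23 take 22 → i++
[i=4,j=4] A[i]=25>B[j]=23 take 23 → j++
[i=4,j=5] A[i]=25<=B[j]=25 take 25 → i++
[i=5,j=5] A[i]=29>B[j]=25 take 25 → j++
[i=5,j=6] A[i]=29>B[j]=27 take 27 → j++
[i=5,j=7] A[i]=29<=B[j]=32 take 29 → i++
[i=6,j=7] A[i]=33>B[j]=32 take 32 → j++
[i=6,j=8] A[i]=33<=B[j]=34 take 33 → i++

i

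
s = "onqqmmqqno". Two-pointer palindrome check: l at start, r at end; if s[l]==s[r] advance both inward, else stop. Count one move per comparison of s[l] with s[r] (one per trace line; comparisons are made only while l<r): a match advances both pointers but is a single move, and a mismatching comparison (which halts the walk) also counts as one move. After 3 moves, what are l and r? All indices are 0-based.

[0,9] 'o'=='o' → l++,r--
[1,8] 'n'=='n' → l++,r--
[2,7] 'q'=='q' → l++,r--

l=3, r=6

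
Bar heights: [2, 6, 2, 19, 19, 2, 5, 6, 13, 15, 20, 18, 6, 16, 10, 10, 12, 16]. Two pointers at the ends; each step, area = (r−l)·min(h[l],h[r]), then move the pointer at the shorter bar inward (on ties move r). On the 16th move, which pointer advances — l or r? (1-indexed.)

[1,18] min(2,16)*17=34 best=34 * → l++
[2,18] min(6,16)*16=96 best=96 * → l++
[3,18] min(2,16)*15=30 best=96 → l++
[4,18] min(19,16)*14=224 best=224 * → r--
[4,17] min(19,12)*13=156 best=224 → r--
[4,16] min(19,10)*12=120 best=224 → r--
[4,15] min(19,10)*11=110 best=224 → r--
[4,14] min(19,16)*10=160 best=224 → r--
[4,13] min(19,6)*9=54 best=224 → r--
[4,12] min(19,18)*8=144 best=224 → r--
[4,11] min(19,20)*7=133 best=224 → l++
[5,11] min(19,20)*6=114 best=224 → l++
[6,11] min(2,20)*5=10 best=224 → l++
[7,11] min(5,20)*4=20 best=224 → l++
[8,11] min(6,20)*3=18 best=224 → l++
[9,11] min(13,20)*2=26 best=224 → l++

l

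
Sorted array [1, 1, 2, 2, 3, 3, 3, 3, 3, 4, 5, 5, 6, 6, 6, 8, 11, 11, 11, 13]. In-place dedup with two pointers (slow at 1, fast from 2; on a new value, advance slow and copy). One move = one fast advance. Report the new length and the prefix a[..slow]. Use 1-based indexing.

(s=1,f=2) a[fast]=1=a[slow] dup → fast++
(s=1,f=3) a[fast]=2≠a[slow]=1 write a[2]=2 → slow++,fast++
(s=2,f=4) a[fast]=2=a[slow] dup → fast++
(s=2,f=5) a[fast]=3≠a[slow]=2 write a[3]=3 → slow++,fast++
(s=3,f=6) a[fast]=3=a[slow] dup → fast++
(s=3,f=7) a[fast]=3=a[slow] dup → fast++
(s=3,f=8) a[fast]=3=a[slow] dup → fast++
(s=3,f=9) a[fast]=3=a[slow] dup → fast++
(s=3,f=10) a[fast]=4≠a[slow]=3 write a[4]=4 → slow++,fast++
(s=4,f=11) a[fast]=5≠a[slow]=4 write a[5]=5 → slow++,fast++
(s=5,f=12) a[fast]=5=a[slow] dup → fast++
(s=5,f=13) a[fast]=6≠a[slow]=5 write a[6]=6 → slow++,fast++
(s=6,f=14) a[fast]=6=a[slow] dup → fast++
(s=6,f=15) a[fast]=6=a[slow] dup → fast++
(s=6,f=16) a[fast]=8≠a[slow]=6 write a[7]=8 → slow++,fast++
(s=7,f=17) a[fast]=11≠a[slow]=8 write a[8]=11 → slow++,fast++
(s=8,f=18) a[fast]=11=a[slow] dup → fast++
(s=8,f=19) a[fast]=11=a[slow] dup → fast++
(s=8,f=20) a[fast]=13≠a[slow]=11 write a[9]=13 → slow++,fast++

length 9; prefix = [1, 2, 3, 4, 5, 6, 8, 11, 13]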